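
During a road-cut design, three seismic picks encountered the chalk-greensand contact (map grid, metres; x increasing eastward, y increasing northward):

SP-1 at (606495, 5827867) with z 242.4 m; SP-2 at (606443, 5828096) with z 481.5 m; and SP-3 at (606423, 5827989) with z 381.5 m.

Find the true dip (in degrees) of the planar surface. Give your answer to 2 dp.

45.54°

Two edge vectors: SP-1→SP-2 = (-52, 229, 239.1), SP-1→SP-3 = (-72, 122, 139.1).
Normal n = (SP-1→SP-2) × (SP-1→SP-3) = (2683.7, -9982, 10144).
So ∂z/∂x = −n_x/n_z = −0.26456 and ∂z/∂y = −n_y/n_z = 0.98403.
Gradient magnitude |∇z| = √(a² + b²) = √(0.06999 + 0.96831) = 1.01897.
True dip = arctan(1.01897) = 45.54°, dipping toward SSE (azimuth ≈ 165°).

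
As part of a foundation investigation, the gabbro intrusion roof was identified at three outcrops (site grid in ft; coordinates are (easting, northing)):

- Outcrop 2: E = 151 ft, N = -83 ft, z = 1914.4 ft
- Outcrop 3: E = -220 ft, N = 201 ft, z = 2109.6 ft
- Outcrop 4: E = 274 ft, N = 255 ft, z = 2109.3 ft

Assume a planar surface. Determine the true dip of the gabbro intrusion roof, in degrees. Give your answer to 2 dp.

31.15°

Two edge vectors: Outcrop 2→Outcrop 3 = (-371, 284, 195.2), Outcrop 2→Outcrop 4 = (123, 338, 194.9).
Normal n = (Outcrop 2→Outcrop 3) × (Outcrop 2→Outcrop 4) = (-10626, 96317.5, -160330).
So ∂z/∂E = −n_x/n_z = −0.06628 and ∂z/∂N = −n_y/n_z = 0.60075.
Gradient magnitude |∇z| = √(a² + b²) = √(0.00439 + 0.36089) = 0.60439.
True dip = arctan(0.60439) = 31.15°, dipping toward S (azimuth ≈ 174°).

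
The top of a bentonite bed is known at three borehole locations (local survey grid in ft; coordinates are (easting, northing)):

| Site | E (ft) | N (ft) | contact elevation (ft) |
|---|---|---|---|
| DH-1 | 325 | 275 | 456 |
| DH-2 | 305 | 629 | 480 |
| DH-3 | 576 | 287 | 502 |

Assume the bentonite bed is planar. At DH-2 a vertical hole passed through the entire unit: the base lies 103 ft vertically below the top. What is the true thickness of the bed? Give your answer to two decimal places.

101.08 ft

Two edge vectors: DH-1→DH-2 = (-20, 354, 24), DH-1→DH-3 = (251, 12, 46).
Normal n = (DH-1→DH-2) × (DH-1→DH-3) = (15996, 6944, -89094).
So ∂z/∂E = −n_x/n_z = 0.17954 and ∂z/∂N = −n_y/n_z = 0.07794.
|∇z| = √(a²+b²) = 0.19573, so dip δ = arctan(0.19573) = 11.07°.
True thickness = vertical thickness × cos δ = 103 × cos 11.07° = 101.08 ft.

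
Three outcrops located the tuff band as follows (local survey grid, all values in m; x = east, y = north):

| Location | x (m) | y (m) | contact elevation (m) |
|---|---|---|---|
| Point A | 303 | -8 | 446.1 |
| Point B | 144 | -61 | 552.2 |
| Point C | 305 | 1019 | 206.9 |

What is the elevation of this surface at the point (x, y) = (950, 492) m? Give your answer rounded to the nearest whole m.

Let the plane be z = a·x + b·y + c.
Point B−Point A: −159a − 53b = 106.1;  Point C−Point A: 2a + 1027b = −239.2.
Solving gives a = −0.59004, b = −0.23176.
Then c = 446.1 − a·303 − b·-8 = 623.03.
At (950, 492): z = −560.5 − 114.0 + 623.03 = -51.5 m.

-52 m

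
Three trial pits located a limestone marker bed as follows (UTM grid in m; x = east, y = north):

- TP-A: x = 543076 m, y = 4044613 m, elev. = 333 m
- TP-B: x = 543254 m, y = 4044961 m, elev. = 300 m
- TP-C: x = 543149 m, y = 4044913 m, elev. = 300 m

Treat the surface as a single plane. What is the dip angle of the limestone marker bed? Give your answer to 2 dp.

Let the plane be z = a·x + b·y + c.
TP-B−TP-A: 178a + 348b = −33;  TP-C−TP-A: 73a + 300b = −33.
Solving gives a = 0.05658, b = −0.12377.
Gradient magnitude |∇z| = √(a² + b²) = √(0.00320 + 0.01532) = 0.13609.
True dip = arctan(0.13609) = 7.75°, dipping toward NNW (azimuth ≈ 335°).

7.75°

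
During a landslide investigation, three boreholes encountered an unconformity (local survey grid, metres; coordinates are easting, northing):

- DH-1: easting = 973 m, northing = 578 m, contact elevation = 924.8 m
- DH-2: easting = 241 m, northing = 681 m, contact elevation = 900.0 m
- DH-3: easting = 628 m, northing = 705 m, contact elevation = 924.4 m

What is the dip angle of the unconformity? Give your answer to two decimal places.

8.74°

Let the plane be z = a·easting + b·northing + c.
DH-2−DH-1: −732a + 103b = −24.8;  DH-3−DH-1: −345a + 127b = −0.4.
Solving gives a = 0.05413, b = 0.14389.
Gradient magnitude |∇z| = √(a² + b²) = √(0.00293 + 0.02070) = 0.15373.
True dip = arctan(0.15373) = 8.74°, dipping toward SSW (azimuth ≈ 201°).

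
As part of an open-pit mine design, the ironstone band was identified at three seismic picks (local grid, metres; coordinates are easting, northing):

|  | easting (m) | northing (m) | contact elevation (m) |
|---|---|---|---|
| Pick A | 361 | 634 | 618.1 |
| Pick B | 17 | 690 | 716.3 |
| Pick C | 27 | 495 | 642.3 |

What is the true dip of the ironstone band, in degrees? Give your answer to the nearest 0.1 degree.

Let the plane be z = a·easting + b·northing + c.
Pick B−Pick A: −344a + 56b = 98.2;  Pick C−Pick A: −334a − 139b = 24.2.
Solving gives a = −0.22557, b = 0.36792.
Gradient magnitude |∇z| = √(a² + b²) = √(0.05088 + 0.13536) = 0.43156.
True dip = arctan(0.43156) = 23.3°, dipping toward SSE (azimuth ≈ 148°).

23.3°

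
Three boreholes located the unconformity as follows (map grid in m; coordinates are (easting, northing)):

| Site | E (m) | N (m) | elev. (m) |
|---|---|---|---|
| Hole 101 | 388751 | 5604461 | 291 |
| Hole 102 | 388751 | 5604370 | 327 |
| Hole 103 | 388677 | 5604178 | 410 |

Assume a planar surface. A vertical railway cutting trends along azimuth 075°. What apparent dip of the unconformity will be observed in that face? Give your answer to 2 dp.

11.00°

Let the plane be z = a·E + b·N + c.
Hole 102−Hole 101: 0a − 91b = 36;  Hole 103−Hole 101: −74a − 283b = 119.
Solving gives a = −0.09519, b = −0.39560.
Unit vector along 075° is (sin 75°, cos 75°) = (0.9659, 0.2588).
Slope in that direction = a·(0.9659) + b·(0.2588) = −0.19434.
Apparent dip = arctan|0.19434| = 11.00° (true dip is 22.1°, so apparent ≤ true as expected).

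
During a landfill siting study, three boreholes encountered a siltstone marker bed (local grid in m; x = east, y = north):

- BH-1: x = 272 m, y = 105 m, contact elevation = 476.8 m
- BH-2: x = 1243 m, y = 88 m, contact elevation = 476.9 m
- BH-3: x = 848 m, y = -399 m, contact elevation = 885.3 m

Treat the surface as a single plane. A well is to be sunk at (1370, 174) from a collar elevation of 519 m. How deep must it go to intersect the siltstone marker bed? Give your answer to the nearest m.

115 m

Let the plane be z = a·x + b·y + c.
BH-2−BH-1: 971a − 17b = 0.1;  BH-3−BH-1: 576a − 504b = 408.5.
Solving gives a = −0.01437, b = −0.82694.
Then c = 476.8 − a·272 − b·105 = 567.54.
At (1370, 174): z_contact = −19.7 − 143.9 + 567.54 = 404.0 m.
Depth below ground = 519 − 404.0 = 115 m.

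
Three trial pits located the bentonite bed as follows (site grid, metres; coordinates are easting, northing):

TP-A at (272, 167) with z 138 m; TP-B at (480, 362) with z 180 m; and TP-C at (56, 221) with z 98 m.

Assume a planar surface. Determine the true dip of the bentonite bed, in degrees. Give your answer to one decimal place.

10.7°

Let the plane be z = a·easting + b·northing + c.
TP-B−TP-A: 208a + 195b = 42;  TP-C−TP-A: −216a + 54b = −40.
Solving gives a = 0.18871, b = 0.01410.
Gradient magnitude |∇z| = √(a² + b²) = √(0.03561 + 0.00020) = 0.18923.
True dip = arctan(0.18923) = 10.7°, dipping toward W (azimuth ≈ 266°).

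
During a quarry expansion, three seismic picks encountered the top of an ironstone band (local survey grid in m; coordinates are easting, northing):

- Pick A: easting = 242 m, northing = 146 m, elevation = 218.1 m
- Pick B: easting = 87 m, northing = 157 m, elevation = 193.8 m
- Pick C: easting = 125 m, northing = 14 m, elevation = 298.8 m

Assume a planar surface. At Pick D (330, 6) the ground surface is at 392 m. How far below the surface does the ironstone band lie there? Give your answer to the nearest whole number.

Let the plane be z = a·easting + b·northing + c.
Pick B−Pick A: −155a + 11b = −24.3;  Pick C−Pick A: −117a − 132b = 80.7.
Solving gives a = 0.10668, b = −0.70592.
Then c = 218.1 − a·242 − b·146 = 295.35.
At (330, 6): z_contact = 35.2 − 4.2 + 295.35 = 326.3 m.
Depth below ground = 392 − 326.3 = 66 m.

66 m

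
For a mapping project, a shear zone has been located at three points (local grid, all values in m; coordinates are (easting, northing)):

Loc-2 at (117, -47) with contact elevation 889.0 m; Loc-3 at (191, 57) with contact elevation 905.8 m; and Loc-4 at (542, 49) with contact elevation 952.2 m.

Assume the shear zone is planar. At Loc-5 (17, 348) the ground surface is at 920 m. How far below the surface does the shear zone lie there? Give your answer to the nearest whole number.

18 m

Let the plane be z = a·E + b·N + c.
Loc-3−Loc-2: 74a + 104b = 16.8;  Loc-4−Loc-2: 425a + 96b = 63.2.
Solving gives a = 0.13371, b = 0.06640.
Then c = 889 − a·117 − b·-47 = 876.48.
At (17, 348): z_contact = 2.3 + 23.1 + 876.48 = 901.9 m.
Depth below ground = 920 − 901.9 = 18 m.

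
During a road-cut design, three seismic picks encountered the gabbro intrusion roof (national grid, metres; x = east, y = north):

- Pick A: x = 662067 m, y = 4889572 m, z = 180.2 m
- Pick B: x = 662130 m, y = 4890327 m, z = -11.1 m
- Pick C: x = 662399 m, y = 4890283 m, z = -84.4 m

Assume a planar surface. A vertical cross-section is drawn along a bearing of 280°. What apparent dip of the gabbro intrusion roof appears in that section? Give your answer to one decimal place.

14.9°

Two edge vectors: Pick A→Pick B = (63, 755, -191.3), Pick A→Pick C = (332, 711, -264.6).
Normal n = (Pick A→Pick B) × (Pick A→Pick C) = (-63758.7, -46841.8, -205867).
So ∂z/∂x = −n_x/n_z = −0.30971 and ∂z/∂y = −n_y/n_z = −0.22753.
Unit vector along 280° is (sin 280°, cos 280°) = (-0.9848, 0.1736).
Slope in that direction = a·(-0.9848) + b·(0.1736) = 0.26549.
Apparent dip = arctan|0.26549| = 14.9° (true dip is 21.0°, so apparent ≤ true as expected).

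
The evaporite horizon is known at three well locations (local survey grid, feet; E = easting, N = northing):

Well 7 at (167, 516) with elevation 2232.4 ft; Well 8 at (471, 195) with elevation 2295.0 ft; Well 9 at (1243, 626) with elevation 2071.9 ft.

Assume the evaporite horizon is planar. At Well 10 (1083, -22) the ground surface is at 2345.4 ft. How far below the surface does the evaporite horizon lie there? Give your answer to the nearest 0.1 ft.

Two edge vectors: Well 7→Well 8 = (304, -321, 62.6), Well 7→Well 9 = (1076, 110, -160.5).
Normal n = (Well 7→Well 8) × (Well 7→Well 9) = (44634.5, 116149.6, 378836).
So ∂z/∂E = −n_x/n_z = −0.117820 and ∂z/∂N = −n_y/n_z = −0.306596.
Intercept c from Well 7: 2232.4 + 19.68 + 158.20 = 2410.28.
At (1083, -22): z_contact = −127.60 + 6.75 + 2410.28 = 2289.43 ft.
Depth below ground = 2345.4 − 2289.43 = 56.0 ft.

56.0 ft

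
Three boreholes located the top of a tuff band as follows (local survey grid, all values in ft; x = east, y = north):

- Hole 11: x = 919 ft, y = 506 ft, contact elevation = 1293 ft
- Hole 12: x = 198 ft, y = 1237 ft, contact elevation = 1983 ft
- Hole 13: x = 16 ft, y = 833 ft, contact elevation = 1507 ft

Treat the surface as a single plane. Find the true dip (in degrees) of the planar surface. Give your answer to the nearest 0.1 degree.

Two edge vectors: Hole 11→Hole 12 = (-721, 731, 690), Hole 11→Hole 13 = (-903, 327, 214).
Normal n = (Hole 11→Hole 12) × (Hole 11→Hole 13) = (-69196, -468776, 424326).
So ∂z/∂x = −n_x/n_z = 0.16307 and ∂z/∂y = −n_y/n_z = 1.10475.
Gradient magnitude |∇z| = √(a² + b²) = √(0.02659 + 1.22048) = 1.11673.
True dip = arctan(1.11673) = 48.2°, dipping toward S (azimuth ≈ 188°).

48.2°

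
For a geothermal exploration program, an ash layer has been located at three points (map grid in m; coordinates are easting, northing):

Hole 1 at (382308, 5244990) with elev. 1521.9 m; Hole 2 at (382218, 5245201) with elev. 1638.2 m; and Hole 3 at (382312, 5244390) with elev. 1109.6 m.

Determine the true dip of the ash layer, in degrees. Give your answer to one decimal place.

Two edge vectors: Hole 1→Hole 2 = (-90, 211, 116.3), Hole 1→Hole 3 = (4, -600, -412.3).
Normal n = (Hole 1→Hole 2) × (Hole 1→Hole 3) = (-17215.3, -36641.8, 53156).
So ∂z/∂easting = −n_x/n_z = 0.32386 and ∂z/∂northing = −n_y/n_z = 0.68933.
Gradient magnitude |∇z| = √(a² + b²) = √(0.10489 + 0.47517) = 0.76162.
True dip = arctan(0.76162) = 37.3°, dipping toward SSW (azimuth ≈ 205°).

37.3°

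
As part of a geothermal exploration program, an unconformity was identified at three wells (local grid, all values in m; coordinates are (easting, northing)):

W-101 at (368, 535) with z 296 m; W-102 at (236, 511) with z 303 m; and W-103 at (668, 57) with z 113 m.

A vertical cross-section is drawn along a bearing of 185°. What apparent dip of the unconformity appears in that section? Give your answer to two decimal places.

Let the plane be z = a·E + b·N + c.
W-102−W-101: −132a − 24b = 7;  W-103−W-101: 300a − 478b = −183.
Solving gives a = −0.11008, b = 0.31376.
Unit vector along 185° is (sin 185°, cos 185°) = (-0.0872, -0.9962).
Slope in that direction = a·(-0.0872) + b·(-0.9962) = −0.30297.
Apparent dip = arctan|0.30297| = 16.86° (true dip is 18.4°, so apparent ≤ true as expected).

16.86°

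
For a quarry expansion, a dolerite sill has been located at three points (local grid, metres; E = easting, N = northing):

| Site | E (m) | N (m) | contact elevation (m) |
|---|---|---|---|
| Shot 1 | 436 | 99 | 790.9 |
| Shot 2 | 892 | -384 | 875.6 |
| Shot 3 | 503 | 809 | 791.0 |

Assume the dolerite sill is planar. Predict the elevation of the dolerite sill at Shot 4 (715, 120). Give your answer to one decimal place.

837.7 m

Two edge vectors: Shot 1→Shot 2 = (456, -483, 84.7), Shot 1→Shot 3 = (67, 710, 0.1).
Normal n = (Shot 1→Shot 2) × (Shot 1→Shot 3) = (-60185.3, 5629.3, 356121).
So ∂z/∂E = −n_x/n_z = 0.16900 and ∂z/∂N = −n_y/n_z = −0.01581.
Intercept c from Shot 1: 790.9 − 73.69 + 1.56 = 718.78.
At (715, 120): z = 120.8 − 1.9 + 718.78 = 837.7 m.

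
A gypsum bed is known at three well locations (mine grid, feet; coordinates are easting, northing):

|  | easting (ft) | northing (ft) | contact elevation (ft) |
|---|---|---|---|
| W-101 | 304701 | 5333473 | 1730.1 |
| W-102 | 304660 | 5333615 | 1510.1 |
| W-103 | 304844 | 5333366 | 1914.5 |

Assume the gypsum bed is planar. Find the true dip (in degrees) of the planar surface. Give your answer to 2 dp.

Let the plane be z = a·easting + b·northing + c.
W-102−W-101: −41a + 142b = −220;  W-103−W-101: 143a − 107b = 184.4.
Solving gives a = 0.16614, b = −1.50133.
Gradient magnitude |∇z| = √(a² + b²) = √(0.02760 + 2.25398) = 1.51049.
True dip = arctan(1.51049) = 56.49°, dipping toward N (azimuth ≈ 354°).

56.49°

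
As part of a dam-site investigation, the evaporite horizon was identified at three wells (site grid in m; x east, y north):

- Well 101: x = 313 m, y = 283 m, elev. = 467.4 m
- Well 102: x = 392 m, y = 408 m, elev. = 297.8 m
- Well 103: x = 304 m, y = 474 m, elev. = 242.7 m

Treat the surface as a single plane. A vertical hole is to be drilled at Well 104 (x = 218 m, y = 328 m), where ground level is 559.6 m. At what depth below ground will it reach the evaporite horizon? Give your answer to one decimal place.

Two edge vectors: Well 101→Well 102 = (79, 125, -169.6), Well 101→Well 103 = (-9, 191, -224.7).
Normal n = (Well 101→Well 102) × (Well 101→Well 103) = (4306.1, 19277.7, 16214).
So ∂z/∂x = −n_x/n_z = −0.26558 and ∂z/∂y = −n_y/n_z = −1.18895.
Intercept c from Well 101: 467.4 + 83.13 + 336.47 = 887.00.
At (218, 328): z_contact = −57.90 − 389.98 + 887.00 = 439.13 m.
Depth below ground = 559.6 − 439.13 = 120.5 m.

120.5 m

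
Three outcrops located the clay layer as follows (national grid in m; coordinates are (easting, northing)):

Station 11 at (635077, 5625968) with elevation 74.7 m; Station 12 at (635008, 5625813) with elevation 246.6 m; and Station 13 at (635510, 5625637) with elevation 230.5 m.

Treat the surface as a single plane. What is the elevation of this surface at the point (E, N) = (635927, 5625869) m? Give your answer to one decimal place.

-141.0 m

Let the plane be z = a·E + b·N + c.
Station 12−Station 11: −69a − 155b = 171.9;  Station 13−Station 11: 433a − 331b = 155.8.
Solving gives a = −0.364073860, b = −0.946960669.
Then c = 74.7 − a·635077 − b·5625968 = 5558860.05.
At (635927, 5625869): z = −231524.4 − 5327476.7 + 5558860.05 = -141.0 m.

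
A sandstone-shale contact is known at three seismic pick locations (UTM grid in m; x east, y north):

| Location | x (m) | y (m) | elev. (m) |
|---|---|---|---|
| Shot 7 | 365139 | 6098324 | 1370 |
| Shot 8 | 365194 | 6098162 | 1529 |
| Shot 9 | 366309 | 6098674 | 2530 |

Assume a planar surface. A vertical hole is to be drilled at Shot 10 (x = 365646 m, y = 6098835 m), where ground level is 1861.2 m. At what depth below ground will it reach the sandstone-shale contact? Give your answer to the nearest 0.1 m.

Two edge vectors: Shot 7→Shot 8 = (55, -162, 159), Shot 7→Shot 9 = (1170, 350, 1160).
Normal n = (Shot 7→Shot 8) × (Shot 7→Shot 9) = (-243570, 122230, 208790).
So ∂z/∂x = −n_x/n_z = 1.166578859 and ∂z/∂y = −n_y/n_z = −0.585420758.
Intercept c from Shot 7: 1370 − 425963.44 + 3570085.46 = 3145492.02.
At (365646, 6098835): z_contact = 426554.89 − 3570384.61 + 3145492.02 = 1662.31 m.
Depth below ground = 1861.2 − 1662.31 = 198.9 m.

198.9 m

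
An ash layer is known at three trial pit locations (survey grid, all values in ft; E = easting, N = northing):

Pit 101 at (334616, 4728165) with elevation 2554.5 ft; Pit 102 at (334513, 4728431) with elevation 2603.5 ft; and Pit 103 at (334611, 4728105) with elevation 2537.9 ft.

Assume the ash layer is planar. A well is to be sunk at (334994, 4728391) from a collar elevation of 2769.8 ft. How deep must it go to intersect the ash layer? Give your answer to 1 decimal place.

Two edge vectors: Pit 101→Pit 102 = (-103, 266, 49), Pit 101→Pit 103 = (-5, -60, -16.6).
Normal n = (Pit 101→Pit 102) × (Pit 101→Pit 103) = (-1475.6, -1954.8, 7510).
So ∂z/∂E = −n_x/n_z = 0.196484687 and ∂z/∂N = −n_y/n_z = 0.260292943.
Intercept c from Pit 101: 2554.5 − 65746.92 − 1230707.98 = −1293900.40.
At (334994, 4728391): z_contact = 65821.19 + 1230766.81 − 1293900.40 = 2687.60 ft.
Depth below ground = 2769.8 − 2687.60 = 82.2 ft.

82.2 ft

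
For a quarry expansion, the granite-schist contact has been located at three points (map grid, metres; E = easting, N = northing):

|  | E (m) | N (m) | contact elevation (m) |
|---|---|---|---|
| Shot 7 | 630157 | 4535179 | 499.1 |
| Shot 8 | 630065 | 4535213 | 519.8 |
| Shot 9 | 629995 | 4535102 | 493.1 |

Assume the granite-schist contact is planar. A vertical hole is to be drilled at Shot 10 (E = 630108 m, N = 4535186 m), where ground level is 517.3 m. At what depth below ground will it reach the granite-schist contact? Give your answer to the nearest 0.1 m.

10.6 m

Two edge vectors: Shot 7→Shot 8 = (-92, 34, 20.7), Shot 7→Shot 9 = (-162, -77, -6).
Normal n = (Shot 7→Shot 8) × (Shot 7→Shot 9) = (1389.9, -3905.4, 12592).
So ∂z/∂E = −n_x/n_z = −0.110379606 and ∂z/∂N = −n_y/n_z = 0.310149301.
Intercept c from Shot 7: 499.1 + 69556.48 − 1406582.60 = −1336527.02.
At (630108, 4535186): z_contact = −69551.07 + 1406584.77 − 1336527.02 = 506.68 m.
Depth below ground = 517.3 − 506.68 = 10.6 m.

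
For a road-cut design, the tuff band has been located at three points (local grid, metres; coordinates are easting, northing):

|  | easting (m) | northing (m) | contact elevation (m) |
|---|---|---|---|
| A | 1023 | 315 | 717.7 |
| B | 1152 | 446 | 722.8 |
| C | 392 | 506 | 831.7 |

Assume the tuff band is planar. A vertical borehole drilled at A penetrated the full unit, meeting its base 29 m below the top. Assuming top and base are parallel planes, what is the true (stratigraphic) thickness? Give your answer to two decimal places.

28.37 m

Let the plane be z = a·easting + b·northing + c.
B−A: 129a + 131b = 5.1;  C−A: −631a + 191b = 114.
Solving gives a = −0.13010, b = 0.16705.
|∇z| = √(a²+b²) = 0.21173, so dip δ = arctan(0.21173) = 11.95°.
True thickness = vertical thickness × cos δ = 29 × cos 11.95° = 28.37 m.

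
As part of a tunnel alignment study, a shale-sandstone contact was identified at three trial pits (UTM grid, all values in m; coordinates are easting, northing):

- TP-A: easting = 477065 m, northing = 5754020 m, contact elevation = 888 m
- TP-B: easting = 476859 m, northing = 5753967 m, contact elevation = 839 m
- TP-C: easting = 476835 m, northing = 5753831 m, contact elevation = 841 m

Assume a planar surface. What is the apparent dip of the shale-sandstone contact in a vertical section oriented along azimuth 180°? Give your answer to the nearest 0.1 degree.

3.4°

Let the plane be z = a·easting + b·northing + c.
TP-B−TP-A: −206a − 53b = −49;  TP-C−TP-A: −230a − 189b = −47.
Solving gives a = 0.25314, b = −0.05938.
Unit vector along 180° is (sin 180°, cos 180°) = (0.0000, -1.0000).
Slope in that direction = a·(0.0000) + b·(-1.0000) = 0.05938.
Apparent dip = arctan|0.05938| = 3.4° (true dip is 14.6°, so apparent ≤ true as expected).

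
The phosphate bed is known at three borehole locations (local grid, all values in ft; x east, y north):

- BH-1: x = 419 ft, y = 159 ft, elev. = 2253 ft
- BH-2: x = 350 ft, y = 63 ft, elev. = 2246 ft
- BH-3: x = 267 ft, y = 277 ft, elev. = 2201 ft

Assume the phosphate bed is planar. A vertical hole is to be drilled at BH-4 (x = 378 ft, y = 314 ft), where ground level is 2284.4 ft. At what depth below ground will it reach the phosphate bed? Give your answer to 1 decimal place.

59.1 ft

Let the plane be z = a·x + b·y + c.
BH-2−BH-1: −69a − 96b = −7;  BH-3−BH-1: −152a + 118b = −52.
Solving gives a = 0.25592, b = −0.11102.
Then c = 2253 − a·419 − b·159 = 2163.42.
At (378, 314): z_contact = 96.74 − 34.86 + 2163.42 = 2225.30 ft.
Depth below ground = 2284.4 − 2225.30 = 59.1 ft.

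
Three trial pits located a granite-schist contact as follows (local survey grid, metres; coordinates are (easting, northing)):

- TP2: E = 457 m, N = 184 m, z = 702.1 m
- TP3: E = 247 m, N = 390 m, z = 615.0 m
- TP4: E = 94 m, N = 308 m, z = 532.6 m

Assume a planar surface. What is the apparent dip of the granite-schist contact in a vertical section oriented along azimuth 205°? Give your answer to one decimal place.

15.8°

Two edge vectors: TP2→TP3 = (-210, 206, -87.1), TP2→TP4 = (-363, 124, -169.5).
Normal n = (TP2→TP3) × (TP2→TP4) = (-24116.6, -3977.7, 48738).
So ∂z/∂E = −n_x/n_z = 0.49482 and ∂z/∂N = −n_y/n_z = 0.08161.
Unit vector along 205° is (sin 205°, cos 205°) = (-0.4226, -0.9063).
Slope in that direction = a·(-0.4226) + b·(-0.9063) = −0.28309.
Apparent dip = arctan|0.28309| = 15.8° (true dip is 26.6°, so apparent ≤ true as expected).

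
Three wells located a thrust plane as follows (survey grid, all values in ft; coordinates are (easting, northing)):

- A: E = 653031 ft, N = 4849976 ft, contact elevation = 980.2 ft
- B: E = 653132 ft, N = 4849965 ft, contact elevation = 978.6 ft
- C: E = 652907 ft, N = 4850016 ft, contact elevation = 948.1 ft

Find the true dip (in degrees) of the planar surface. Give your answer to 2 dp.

52.33°

Two edge vectors: A→B = (101, -11, -1.6), A→C = (-124, 40, -32.1).
Normal n = (A→B) × (A→C) = (417.1, 3440.5, 2676).
So ∂z/∂E = −n_x/n_z = −0.15587 and ∂z/∂N = −n_y/n_z = −1.28569.
Gradient magnitude |∇z| = √(a² + b²) = √(0.02429 + 1.65299) = 1.29510.
True dip = arctan(1.29510) = 52.33°, dipping toward N (azimuth ≈ 007°).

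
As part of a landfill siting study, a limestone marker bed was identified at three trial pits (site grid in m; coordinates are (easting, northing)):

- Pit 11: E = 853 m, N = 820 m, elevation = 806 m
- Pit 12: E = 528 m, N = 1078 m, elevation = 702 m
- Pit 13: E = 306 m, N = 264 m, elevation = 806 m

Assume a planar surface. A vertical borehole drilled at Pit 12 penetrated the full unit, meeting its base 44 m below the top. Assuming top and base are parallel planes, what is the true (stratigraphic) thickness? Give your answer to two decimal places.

Two edge vectors: Pit 11→Pit 12 = (-325, 258, -104), Pit 11→Pit 13 = (-547, -556, 0).
Normal n = (Pit 11→Pit 12) × (Pit 11→Pit 13) = (-57824, 56888, 321826).
So ∂z/∂E = −n_x/n_z = 0.17967 and ∂z/∂N = −n_y/n_z = −0.17677.
|∇z| = √(a²+b²) = 0.25205, so dip δ = arctan(0.25205) = 14.15°.
True thickness = vertical thickness × cos δ = 44 × cos 14.15° = 42.67 m.

42.67 m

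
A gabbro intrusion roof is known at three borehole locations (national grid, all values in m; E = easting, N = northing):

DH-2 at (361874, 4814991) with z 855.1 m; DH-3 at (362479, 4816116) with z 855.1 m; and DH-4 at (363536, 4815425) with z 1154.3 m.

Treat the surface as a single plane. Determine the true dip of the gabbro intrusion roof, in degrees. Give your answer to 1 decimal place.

Two edge vectors: DH-2→DH-3 = (605, 1125, 0), DH-2→DH-4 = (1662, 434, 299.2).
Normal n = (DH-2→DH-3) × (DH-2→DH-4) = (336600, -181016, -1607180).
So ∂z/∂E = −n_x/n_z = 0.20944 and ∂z/∂N = −n_y/n_z = −0.11263.
Gradient magnitude |∇z| = √(a² + b²) = √(0.04386 + 0.01269) = 0.23780.
True dip = arctan(0.23780) = 13.4°, dipping toward WNW (azimuth ≈ 298°).

13.4°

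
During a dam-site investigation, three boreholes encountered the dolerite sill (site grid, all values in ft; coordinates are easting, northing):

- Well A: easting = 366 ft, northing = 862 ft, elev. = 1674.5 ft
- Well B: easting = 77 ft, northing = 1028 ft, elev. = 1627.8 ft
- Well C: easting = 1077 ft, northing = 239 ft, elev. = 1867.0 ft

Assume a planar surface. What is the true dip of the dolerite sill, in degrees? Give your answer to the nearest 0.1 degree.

Let the plane be z = a·easting + b·northing + c.
Well B−Well A: −289a + 166b = −46.7;  Well C−Well A: 711a − 623b = 192.5.
Solving gives a = −0.04613, b = −0.36163.
Gradient magnitude |∇z| = √(a² + b²) = √(0.00213 + 0.13078) = 0.36456.
True dip = arctan(0.36456) = 20.0°, dipping toward N (azimuth ≈ 007°).

20.0°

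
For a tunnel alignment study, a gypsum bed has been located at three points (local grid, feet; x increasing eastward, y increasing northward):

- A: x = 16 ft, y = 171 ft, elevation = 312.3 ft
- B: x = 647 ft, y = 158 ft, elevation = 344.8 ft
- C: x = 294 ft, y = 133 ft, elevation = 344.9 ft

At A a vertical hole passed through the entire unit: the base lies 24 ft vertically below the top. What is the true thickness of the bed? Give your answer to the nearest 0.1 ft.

20.9 ft

Two edge vectors: A→B = (631, -13, 32.5), A→C = (278, -38, 32.6).
Normal n = (A→B) × (A→C) = (811.2, -11535.6, -20364).
So ∂z/∂x = −n_x/n_z = 0.03984 and ∂z/∂y = −n_y/n_z = −0.56647.
|∇z| = √(a²+b²) = 0.56787, so dip δ = arctan(0.56787) = 29.59°.
True thickness = vertical thickness × cos δ = 24 × cos 29.59° = 20.9 ft.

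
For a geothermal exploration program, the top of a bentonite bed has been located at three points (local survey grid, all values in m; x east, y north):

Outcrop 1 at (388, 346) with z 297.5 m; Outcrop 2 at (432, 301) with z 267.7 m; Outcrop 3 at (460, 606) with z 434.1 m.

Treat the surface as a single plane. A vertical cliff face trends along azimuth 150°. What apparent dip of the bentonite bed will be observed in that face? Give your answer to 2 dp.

28.18°

Let the plane be z = a·x + b·y + c.
Outcrop 2−Outcrop 1: 44a − 45b = −29.8;  Outcrop 3−Outcrop 1: 72a + 260b = 136.6.
Solving gives a = −0.10906, b = 0.55559.
Unit vector along 150° is (sin 150°, cos 150°) = (0.5000, -0.8660).
Slope in that direction = a·(0.5000) + b·(-0.8660) = −0.53568.
Apparent dip = arctan|0.53568| = 28.18° (true dip is 29.5°, so apparent ≤ true as expected).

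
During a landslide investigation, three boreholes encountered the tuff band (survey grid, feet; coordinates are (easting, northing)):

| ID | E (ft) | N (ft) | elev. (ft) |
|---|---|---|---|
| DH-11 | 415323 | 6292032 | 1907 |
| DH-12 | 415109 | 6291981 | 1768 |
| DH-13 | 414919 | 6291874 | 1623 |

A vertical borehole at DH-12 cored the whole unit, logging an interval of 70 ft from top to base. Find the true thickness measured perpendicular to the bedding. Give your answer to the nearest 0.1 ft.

58.3 ft

Two edge vectors: DH-11→DH-12 = (-214, -51, -139), DH-11→DH-13 = (-404, -158, -284).
Normal n = (DH-11→DH-12) × (DH-11→DH-13) = (-7478, -4620, 13208).
So ∂z/∂E = −n_x/n_z = 0.56617 and ∂z/∂N = −n_y/n_z = 0.34979.
|∇z| = √(a²+b²) = 0.66551, so dip δ = arctan(0.66551) = 33.64°.
True thickness = vertical thickness × cos δ = 70 × cos 33.64° = 58.3 ft.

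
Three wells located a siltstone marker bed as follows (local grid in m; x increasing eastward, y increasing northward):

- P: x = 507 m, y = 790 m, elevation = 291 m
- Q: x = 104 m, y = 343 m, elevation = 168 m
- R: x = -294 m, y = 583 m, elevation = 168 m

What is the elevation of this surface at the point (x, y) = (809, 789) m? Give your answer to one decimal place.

323.3 m

Two edge vectors: P→Q = (-403, -447, -123), P→R = (-801, -207, -123).
Normal n = (P→Q) × (P→R) = (29520, 48954, -274626).
So ∂z/∂x = −n_x/n_z = 0.10749 and ∂z/∂y = −n_y/n_z = 0.17826.
Intercept c from P: 291 − 54.50 − 140.82 = 95.68.
At (809, 789): z = 87.0 + 140.6 + 95.68 = 323.3 m.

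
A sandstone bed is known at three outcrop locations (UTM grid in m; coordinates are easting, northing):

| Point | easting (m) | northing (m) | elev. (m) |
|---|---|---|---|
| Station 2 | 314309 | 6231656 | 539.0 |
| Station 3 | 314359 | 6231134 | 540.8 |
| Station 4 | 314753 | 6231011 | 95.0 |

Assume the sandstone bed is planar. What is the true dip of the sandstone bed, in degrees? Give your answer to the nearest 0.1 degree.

Let the plane be z = a·easting + b·northing + c.
Station 3−Station 2: 50a − 522b = 1.8;  Station 4−Station 2: 444a − 645b = −444.
Solving gives a = −1.16746, b = −0.11527.
Gradient magnitude |∇z| = √(a² + b²) = √(1.36296 + 0.01329) = 1.17314.
True dip = arctan(1.17314) = 49.6°, dipping toward E (azimuth ≈ 084°).

49.6°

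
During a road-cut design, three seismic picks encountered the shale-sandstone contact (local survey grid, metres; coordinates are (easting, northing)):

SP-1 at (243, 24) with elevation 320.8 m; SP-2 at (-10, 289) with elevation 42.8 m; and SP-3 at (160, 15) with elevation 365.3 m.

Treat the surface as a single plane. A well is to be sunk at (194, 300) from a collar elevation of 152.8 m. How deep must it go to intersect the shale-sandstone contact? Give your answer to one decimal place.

Two edge vectors: SP-1→SP-2 = (-253, 265, -278), SP-1→SP-3 = (-83, -9, 44.5).
Normal n = (SP-1→SP-2) × (SP-1→SP-3) = (9290.5, 34332.5, 24272).
So ∂z/∂E = −n_x/n_z = −0.38277 and ∂z/∂N = −n_y/n_z = −1.41449.
Intercept c from SP-1: 320.8 + 93.01 + 33.95 = 447.76.
At (194, 300): z_contact = −74.26 − 424.35 + 447.76 = -50.84 m.
Depth below ground = 152.8 − (-50.84) = 203.6 m.

203.6 m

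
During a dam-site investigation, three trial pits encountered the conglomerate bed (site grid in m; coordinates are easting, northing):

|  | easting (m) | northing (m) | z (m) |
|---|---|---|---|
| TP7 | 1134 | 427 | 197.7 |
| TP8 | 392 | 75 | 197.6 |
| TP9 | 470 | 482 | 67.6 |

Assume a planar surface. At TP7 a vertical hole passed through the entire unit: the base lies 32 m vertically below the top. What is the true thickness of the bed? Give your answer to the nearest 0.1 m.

Let the plane be z = a·easting + b·northing + c.
TP8−TP7: −742a − 352b = −0.1;  TP9−TP7: −664a + 55b = −130.1.
Solving gives a = 0.16683, b = −0.35138.
|∇z| = √(a²+b²) = 0.38897, so dip δ = arctan(0.38897) = 21.25°.
True thickness = vertical thickness × cos δ = 32 × cos 21.25° = 29.8 m.

29.8 m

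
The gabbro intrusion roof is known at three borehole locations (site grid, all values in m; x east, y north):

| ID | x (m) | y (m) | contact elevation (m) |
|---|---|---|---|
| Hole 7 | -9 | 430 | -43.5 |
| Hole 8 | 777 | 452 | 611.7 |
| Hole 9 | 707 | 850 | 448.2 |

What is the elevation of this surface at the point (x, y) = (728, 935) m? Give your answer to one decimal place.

Two edge vectors: Hole 7→Hole 8 = (786, 22, 655.2), Hole 7→Hole 9 = (716, 420, 491.7).
Normal n = (Hole 7→Hole 8) × (Hole 7→Hole 9) = (-264366.6, 82647, 314368).
So ∂z/∂x = −n_x/n_z = 0.84095 and ∂z/∂y = −n_y/n_z = −0.26290.
Intercept c from Hole 7: -43.5 + 7.57 + 113.05 = 77.12.
At (728, 935): z = 612.2 − 245.8 + 77.12 = 443.5 m.

443.5 m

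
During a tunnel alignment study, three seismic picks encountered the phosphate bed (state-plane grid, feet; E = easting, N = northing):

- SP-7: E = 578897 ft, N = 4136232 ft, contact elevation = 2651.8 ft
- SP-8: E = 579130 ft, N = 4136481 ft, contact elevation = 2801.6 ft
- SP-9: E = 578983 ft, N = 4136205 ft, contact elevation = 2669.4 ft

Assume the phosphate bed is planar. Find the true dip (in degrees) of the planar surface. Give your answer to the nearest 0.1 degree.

23.7°

Let the plane be z = a·E + b·N + c.
SP-8−SP-7: 233a + 249b = 149.8;  SP-9−SP-7: 86a − 27b = 17.6.
Solving gives a = 0.30417, b = 0.31698.
Gradient magnitude |∇z| = √(a² + b²) = √(0.09252 + 0.10048) = 0.43931.
True dip = arctan(0.43931) = 23.7°, dipping toward SW (azimuth ≈ 224°).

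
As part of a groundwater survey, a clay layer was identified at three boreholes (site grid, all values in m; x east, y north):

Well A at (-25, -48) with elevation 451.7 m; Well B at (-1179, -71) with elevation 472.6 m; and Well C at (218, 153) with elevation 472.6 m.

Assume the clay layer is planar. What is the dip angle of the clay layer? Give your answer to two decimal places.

Let the plane be z = a·x + b·y + c.
Well B−Well A: −1154a − 23b = 20.9;  Well C−Well A: 243a + 201b = 20.9.
Solving gives a = −0.02068, b = 0.12898.
Gradient magnitude |∇z| = √(a² + b²) = √(0.00043 + 0.01664) = 0.13063.
True dip = arctan(0.13063) = 7.44°, dipping toward S (azimuth ≈ 171°).

7.44°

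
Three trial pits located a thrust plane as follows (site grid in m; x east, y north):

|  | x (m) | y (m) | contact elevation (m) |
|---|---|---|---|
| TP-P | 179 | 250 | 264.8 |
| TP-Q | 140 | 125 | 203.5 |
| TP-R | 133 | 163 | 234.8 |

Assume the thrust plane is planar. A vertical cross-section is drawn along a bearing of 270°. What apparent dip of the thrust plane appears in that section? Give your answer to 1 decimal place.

Let the plane be z = a·x + b·y + c.
TP-Q−TP-P: −39a − 125b = −61.3;  TP-R−TP-P: −46a − 87b = −30.
Solving gives a = −0.67166, b = 0.69996.
Unit vector along 270° is (sin 270°, cos 270°) = (-1.0000, -0.0000).
Slope in that direction = a·(-1.0000) + b·(-0.0000) = 0.67166.
Apparent dip = arctan|0.67166| = 33.9° (true dip is 44.1°, so apparent ≤ true as expected).

33.9°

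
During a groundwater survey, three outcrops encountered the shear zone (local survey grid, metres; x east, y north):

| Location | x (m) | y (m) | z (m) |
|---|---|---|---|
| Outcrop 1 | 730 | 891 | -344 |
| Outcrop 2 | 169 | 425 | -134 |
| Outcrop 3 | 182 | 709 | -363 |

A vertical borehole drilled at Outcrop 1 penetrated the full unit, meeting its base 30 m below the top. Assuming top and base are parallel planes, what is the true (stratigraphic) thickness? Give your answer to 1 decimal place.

22.6 m

Two edge vectors: Outcrop 1→Outcrop 2 = (-561, -466, 210), Outcrop 1→Outcrop 3 = (-548, -182, -19).
Normal n = (Outcrop 1→Outcrop 2) × (Outcrop 1→Outcrop 3) = (47074, -125739, -153266).
So ∂z/∂x = −n_x/n_z = 0.30714 and ∂z/∂y = −n_y/n_z = −0.82040.
|∇z| = √(a²+b²) = 0.87601, so dip δ = arctan(0.87601) = 41.22°.
True thickness = vertical thickness × cos δ = 30 × cos 41.22° = 22.6 m.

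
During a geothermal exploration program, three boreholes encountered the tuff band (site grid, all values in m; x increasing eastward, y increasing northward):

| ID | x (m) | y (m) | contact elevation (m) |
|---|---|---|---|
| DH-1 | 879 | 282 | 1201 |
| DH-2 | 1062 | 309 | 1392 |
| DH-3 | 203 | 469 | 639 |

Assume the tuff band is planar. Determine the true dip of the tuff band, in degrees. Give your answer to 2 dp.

Two edge vectors: DH-1→DH-2 = (183, 27, 191), DH-1→DH-3 = (-676, 187, -562).
Normal n = (DH-1→DH-2) × (DH-1→DH-3) = (-50891, -26270, 52473).
So ∂z/∂x = −n_x/n_z = 0.96985 and ∂z/∂y = −n_y/n_z = 0.50064.
Gradient magnitude |∇z| = √(a² + b²) = √(0.94061 + 0.25064) = 1.09144.
True dip = arctan(1.09144) = 47.50°, dipping toward WSW (azimuth ≈ 243°).

47.50°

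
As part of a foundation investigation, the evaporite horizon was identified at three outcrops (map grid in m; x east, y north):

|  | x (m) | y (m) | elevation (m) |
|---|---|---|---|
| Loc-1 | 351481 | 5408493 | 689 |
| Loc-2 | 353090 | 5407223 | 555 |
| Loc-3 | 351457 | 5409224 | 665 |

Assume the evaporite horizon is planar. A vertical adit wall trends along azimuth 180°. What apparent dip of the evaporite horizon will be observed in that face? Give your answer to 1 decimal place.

2.1°

Two edge vectors: Loc-1→Loc-2 = (1609, -1270, -134), Loc-1→Loc-3 = (-24, 731, -24).
Normal n = (Loc-1→Loc-2) × (Loc-1→Loc-3) = (128434, 41832, 1145699).
So ∂z/∂x = −n_x/n_z = −0.11210 and ∂z/∂y = −n_y/n_z = −0.03651.
Unit vector along 180° is (sin 180°, cos 180°) = (0.0000, -1.0000).
Slope in that direction = a·(0.0000) + b·(-1.0000) = 0.03651.
Apparent dip = arctan|0.03651| = 2.1° (true dip is 6.7°, so apparent ≤ true as expected).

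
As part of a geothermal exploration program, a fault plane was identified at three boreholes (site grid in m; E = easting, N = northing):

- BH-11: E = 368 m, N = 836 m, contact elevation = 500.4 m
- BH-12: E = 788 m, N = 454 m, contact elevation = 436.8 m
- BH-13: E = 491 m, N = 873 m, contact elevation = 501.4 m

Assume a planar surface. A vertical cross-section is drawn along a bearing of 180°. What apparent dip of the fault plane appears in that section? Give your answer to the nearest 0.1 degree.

7.5°

Two edge vectors: BH-11→BH-12 = (420, -382, -63.6), BH-11→BH-13 = (123, 37, 1).
Normal n = (BH-11→BH-12) × (BH-11→BH-13) = (1971.2, -8242.8, 62526).
So ∂z/∂E = −n_x/n_z = −0.03153 and ∂z/∂N = −n_y/n_z = 0.13183.
Unit vector along 180° is (sin 180°, cos 180°) = (0.0000, -1.0000).
Slope in that direction = a·(0.0000) + b·(-1.0000) = −0.13183.
Apparent dip = arctan|0.13183| = 7.5° (true dip is 7.7°, so apparent ≤ true as expected).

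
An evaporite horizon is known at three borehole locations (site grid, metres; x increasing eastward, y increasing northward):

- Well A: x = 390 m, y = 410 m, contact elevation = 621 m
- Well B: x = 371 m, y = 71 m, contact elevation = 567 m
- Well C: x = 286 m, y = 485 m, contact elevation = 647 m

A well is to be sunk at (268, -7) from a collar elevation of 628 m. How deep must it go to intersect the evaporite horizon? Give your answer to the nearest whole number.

61 m

Two edge vectors: Well A→Well B = (-19, -339, -54), Well A→Well C = (-104, 75, 26).
Normal n = (Well A→Well B) × (Well A→Well C) = (-4764, 6110, -36681).
So ∂z/∂x = −n_x/n_z = −0.12988 and ∂z/∂y = −n_y/n_z = 0.16657.
Intercept c from Well A: 621 + 50.65 − 68.29 = 603.36.
At (268, -7): z_contact = −34.8 − 1.2 + 603.36 = 567.4 m.
Depth below ground = 628 − 567.4 = 61 m.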